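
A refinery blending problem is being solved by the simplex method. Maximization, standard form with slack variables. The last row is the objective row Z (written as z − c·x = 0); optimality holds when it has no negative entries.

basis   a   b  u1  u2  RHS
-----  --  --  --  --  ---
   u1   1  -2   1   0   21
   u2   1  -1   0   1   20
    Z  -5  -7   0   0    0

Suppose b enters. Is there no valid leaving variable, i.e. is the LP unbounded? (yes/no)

yes

Every constraint-row entry in column b is ≤ 0, so increasing b is unbounded.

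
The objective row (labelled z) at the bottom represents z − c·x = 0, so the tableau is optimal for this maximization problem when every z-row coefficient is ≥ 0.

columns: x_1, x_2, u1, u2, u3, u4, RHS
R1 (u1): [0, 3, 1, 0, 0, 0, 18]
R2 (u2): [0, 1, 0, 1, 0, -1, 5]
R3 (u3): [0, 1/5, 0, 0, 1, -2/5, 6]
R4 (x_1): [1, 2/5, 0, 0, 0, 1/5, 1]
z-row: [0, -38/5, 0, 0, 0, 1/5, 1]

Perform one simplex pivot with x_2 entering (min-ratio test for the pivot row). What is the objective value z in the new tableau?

20

Ratio test on column x_2 — row 1: 18/3 = 6; row 2: 5/1 = 5; row 3: 6/(1/5) = 30; row 4: 1/(2/5) = 5/2. Minimum is 5/2 at row 4 (x_1 leaves); pivot element 2/5.
Pivot on row 4; the z-row RHS becomes 1 − (-38/5)·(5/2) = 20.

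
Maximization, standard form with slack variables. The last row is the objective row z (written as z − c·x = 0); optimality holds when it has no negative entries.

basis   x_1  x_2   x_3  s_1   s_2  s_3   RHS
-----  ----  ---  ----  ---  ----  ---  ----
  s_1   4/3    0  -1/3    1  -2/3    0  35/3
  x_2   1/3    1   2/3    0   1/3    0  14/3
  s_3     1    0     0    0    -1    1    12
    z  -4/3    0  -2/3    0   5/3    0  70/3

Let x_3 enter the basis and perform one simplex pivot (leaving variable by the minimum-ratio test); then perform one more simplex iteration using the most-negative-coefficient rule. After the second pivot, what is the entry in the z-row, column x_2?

4/3

Ratio test on column x_3 — row 1: entry -1/3 ≤ 0; row 2: (14/3)/(2/3) = 7; row 3: entry 0 ≤ 0. Minimum is 7 at row 2 (x_2 leaves); pivot element 2/3.
Divide row 2 by 2/3; eliminate column x_3 from the other rows.
Second iteration: most negative z-row entry is -1 in column x_1, so x_1 enters.
Ratio test on column x_1 — row 1: 14/(3/2) = 28/3; row 2: 7/(1/2) = 14; row 3: 12/1 = 12. Minimum is 28/3 at row 1 (s_1 leaves); pivot element 3/2.
Divide row 1 by 3/2; eliminate column x_1 from the other rows.
After both pivots, the entry at the z-row, column x_2 is 4/3.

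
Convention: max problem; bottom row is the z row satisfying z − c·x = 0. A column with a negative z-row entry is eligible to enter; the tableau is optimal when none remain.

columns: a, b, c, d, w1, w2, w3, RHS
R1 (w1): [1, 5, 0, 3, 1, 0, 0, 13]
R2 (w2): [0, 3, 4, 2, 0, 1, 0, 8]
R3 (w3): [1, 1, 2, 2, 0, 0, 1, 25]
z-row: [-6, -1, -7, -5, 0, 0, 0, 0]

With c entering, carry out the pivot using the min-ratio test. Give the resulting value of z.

Ratio test on column c — row 1: entry 0 ≤ 0; row 2: 8/4 = 2; row 3: 25/2 = 25/2. Minimum is 2 at row 2 (w2 leaves); pivot element 4.
Pivot on row 2; the z-row RHS becomes 0 − (-7)·2 = 14.

14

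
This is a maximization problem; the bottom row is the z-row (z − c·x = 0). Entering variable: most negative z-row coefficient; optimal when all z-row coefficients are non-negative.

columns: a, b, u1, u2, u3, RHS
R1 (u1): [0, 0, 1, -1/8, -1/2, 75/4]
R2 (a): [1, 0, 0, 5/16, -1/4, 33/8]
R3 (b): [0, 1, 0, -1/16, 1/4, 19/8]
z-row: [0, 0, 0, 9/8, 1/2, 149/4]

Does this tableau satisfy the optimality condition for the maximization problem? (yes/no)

Every z-row coefficient is ≥ 0, so the tableau is optimal.

yes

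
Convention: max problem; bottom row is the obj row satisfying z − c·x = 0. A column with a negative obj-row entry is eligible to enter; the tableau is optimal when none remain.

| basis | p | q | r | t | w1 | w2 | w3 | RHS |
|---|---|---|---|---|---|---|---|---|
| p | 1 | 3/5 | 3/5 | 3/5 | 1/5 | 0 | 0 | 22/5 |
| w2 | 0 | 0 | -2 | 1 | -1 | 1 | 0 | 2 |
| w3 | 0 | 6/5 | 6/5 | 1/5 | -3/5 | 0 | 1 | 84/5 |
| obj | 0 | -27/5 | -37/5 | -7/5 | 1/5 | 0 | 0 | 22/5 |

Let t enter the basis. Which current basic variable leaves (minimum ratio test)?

w2

Column t entries and ratios — p: (22/5)/(3/5) = 22/3; w2: 2/1 = 2; w3: (84/5)/(1/5) = 84.
Smallest ratio is 2 in the row of w2, so w2 leaves.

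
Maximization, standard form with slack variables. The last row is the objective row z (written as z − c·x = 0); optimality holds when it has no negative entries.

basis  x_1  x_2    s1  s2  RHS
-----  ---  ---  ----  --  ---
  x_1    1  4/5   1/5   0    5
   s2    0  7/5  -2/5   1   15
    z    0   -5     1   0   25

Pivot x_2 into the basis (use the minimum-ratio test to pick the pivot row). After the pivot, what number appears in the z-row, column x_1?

Ratio test on column x_2 — row 1: 5/(4/5) = 25/4; row 2: 15/(7/5) = 75/7. Minimum is 25/4 at row 1 (x_1 leaves); pivot element 4/5.
Divide row 1 by 4/5; eliminate column x_2 from the other rows.
z-row update in column x_1: 0 − (-5)·(5/4) = 25/4.

25/4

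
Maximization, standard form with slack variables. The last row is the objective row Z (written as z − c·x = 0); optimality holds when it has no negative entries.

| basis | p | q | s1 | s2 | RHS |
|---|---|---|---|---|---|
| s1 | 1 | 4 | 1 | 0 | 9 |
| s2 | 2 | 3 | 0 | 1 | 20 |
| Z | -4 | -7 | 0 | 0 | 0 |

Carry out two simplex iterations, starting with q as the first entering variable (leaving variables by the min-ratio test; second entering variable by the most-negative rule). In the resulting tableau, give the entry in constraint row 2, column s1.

-2

Ratio test on column q — row 1: 9/4 = 9/4; row 2: 20/3 = 20/3. Minimum is 9/4 at row 1 (s1 leaves); pivot element 4.
Divide row 1 by 4; eliminate column q from the other rows.
Second iteration: most negative Z-row entry is -9/4 in column p, so p enters.
Ratio test on column p — row 1: (9/4)/(1/4) = 9; row 2: (53/4)/(5/4) = 53/5. Minimum is 9 at row 1 (q leaves); pivot element 1/4.
Divide row 1 by 1/4; eliminate column p from the other rows.
After both pivots, the entry at constraint row 2, column s1 is -2.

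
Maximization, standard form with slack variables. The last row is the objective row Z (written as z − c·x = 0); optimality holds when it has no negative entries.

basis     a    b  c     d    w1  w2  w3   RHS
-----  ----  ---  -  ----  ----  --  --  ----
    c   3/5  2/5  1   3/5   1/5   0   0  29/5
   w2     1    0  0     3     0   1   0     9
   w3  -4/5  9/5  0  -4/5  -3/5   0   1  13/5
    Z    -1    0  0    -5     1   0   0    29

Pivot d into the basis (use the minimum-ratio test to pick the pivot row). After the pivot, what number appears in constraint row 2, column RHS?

3

Ratio test on column d — row 1: (29/5)/(3/5) = 29/3; row 2: 9/3 = 3; row 3: entry -4/5 ≤ 0. Minimum is 3 at row 2 (w2 leaves); pivot element 3.
Divide row 2 by 3; eliminate column d from the other rows.
In the new row 2, the RHS entry is the old entry divided by the pivot: 9/3 = 3.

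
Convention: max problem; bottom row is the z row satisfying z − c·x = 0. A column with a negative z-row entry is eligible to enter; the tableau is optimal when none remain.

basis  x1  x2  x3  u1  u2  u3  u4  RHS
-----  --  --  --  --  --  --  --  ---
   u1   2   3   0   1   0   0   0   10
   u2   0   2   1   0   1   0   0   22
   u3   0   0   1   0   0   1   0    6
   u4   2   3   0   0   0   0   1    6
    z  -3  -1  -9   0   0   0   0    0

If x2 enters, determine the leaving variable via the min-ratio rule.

Column x2 entries and ratios — u1: 10/3 = 10/3; u2: 22/2 = 11; u3: 0 ≤ 0, skip; u4: 6/3 = 2.
Smallest ratio is 2 in the row of u4, so u4 leaves.

u4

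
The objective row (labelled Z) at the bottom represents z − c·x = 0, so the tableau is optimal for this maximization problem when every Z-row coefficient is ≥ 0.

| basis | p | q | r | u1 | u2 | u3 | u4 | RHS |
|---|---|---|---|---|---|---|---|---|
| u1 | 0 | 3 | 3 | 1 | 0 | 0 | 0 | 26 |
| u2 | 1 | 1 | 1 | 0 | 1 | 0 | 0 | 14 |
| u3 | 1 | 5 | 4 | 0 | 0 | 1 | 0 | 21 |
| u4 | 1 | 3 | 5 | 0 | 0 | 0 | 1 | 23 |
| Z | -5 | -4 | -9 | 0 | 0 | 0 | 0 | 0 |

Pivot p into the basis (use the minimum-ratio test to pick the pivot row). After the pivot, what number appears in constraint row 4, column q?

2

Ratio test on column p — row 1: entry 0 ≤ 0; row 2: 14/1 = 14; row 3: 21/1 = 21; row 4: 23/1 = 23. Minimum is 14 at row 2 (u2 leaves); pivot element 1.
Divide row 2 by 1; eliminate column p from the other rows.
Row 4 update in column q: 3 − 1·1 = 2.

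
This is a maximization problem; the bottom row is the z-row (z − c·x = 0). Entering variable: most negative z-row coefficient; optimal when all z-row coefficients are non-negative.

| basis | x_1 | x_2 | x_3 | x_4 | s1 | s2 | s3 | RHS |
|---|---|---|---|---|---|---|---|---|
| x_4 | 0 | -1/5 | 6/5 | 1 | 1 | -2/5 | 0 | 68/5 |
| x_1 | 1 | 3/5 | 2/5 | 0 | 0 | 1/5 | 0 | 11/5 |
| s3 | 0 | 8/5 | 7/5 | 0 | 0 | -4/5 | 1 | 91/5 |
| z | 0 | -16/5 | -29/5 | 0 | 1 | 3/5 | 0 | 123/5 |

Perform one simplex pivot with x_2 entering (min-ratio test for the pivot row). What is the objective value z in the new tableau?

Ratio test on column x_2 — row 1: entry -1/5 ≤ 0; row 2: (11/5)/(3/5) = 11/3; row 3: (91/5)/(8/5) = 91/8. Minimum is 11/3 at row 2 (x_1 leaves); pivot element 3/5.
Pivot on row 2; the z-row RHS becomes 123/5 − (-16/5)·(11/3) = 109/3.

109/3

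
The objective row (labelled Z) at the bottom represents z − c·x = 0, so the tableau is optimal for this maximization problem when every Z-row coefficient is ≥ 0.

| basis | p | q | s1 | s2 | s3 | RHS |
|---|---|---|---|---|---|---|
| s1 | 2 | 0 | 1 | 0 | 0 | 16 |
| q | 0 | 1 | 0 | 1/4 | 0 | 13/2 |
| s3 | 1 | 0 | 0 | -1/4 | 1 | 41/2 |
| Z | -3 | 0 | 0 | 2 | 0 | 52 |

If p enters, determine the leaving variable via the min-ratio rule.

Column p entries and ratios — s1: 16/2 = 8; q: 0 ≤ 0, skip; s3: (41/2)/1 = 41/2.
Smallest ratio is 8 in the row of s1, so s1 leaves.

s1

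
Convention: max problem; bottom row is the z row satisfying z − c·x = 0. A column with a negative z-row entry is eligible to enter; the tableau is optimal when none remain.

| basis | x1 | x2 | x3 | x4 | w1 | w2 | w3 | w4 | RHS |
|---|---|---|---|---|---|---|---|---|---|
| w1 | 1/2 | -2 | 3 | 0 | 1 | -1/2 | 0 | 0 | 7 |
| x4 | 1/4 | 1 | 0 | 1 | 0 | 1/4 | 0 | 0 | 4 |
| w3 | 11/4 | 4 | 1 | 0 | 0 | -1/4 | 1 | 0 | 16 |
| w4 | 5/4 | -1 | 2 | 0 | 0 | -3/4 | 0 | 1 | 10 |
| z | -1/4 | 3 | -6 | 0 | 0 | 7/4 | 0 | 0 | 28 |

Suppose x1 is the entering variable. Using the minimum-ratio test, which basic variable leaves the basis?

w3

Column x1 entries and ratios — w1: 7/(1/2) = 14; x4: 4/(1/4) = 16; w3: 16/(11/4) = 64/11; w4: 10/(5/4) = 8.
Smallest ratio is 64/11 in the row of w3, so w3 leaves.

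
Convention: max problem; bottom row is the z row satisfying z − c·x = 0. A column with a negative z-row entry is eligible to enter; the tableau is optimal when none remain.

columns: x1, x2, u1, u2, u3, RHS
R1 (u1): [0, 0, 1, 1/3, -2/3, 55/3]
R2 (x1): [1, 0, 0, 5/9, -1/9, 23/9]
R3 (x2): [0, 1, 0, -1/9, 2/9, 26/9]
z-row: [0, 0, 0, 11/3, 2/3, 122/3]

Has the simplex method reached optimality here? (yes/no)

Every z-row coefficient is ≥ 0, so the tableau is optimal.

yes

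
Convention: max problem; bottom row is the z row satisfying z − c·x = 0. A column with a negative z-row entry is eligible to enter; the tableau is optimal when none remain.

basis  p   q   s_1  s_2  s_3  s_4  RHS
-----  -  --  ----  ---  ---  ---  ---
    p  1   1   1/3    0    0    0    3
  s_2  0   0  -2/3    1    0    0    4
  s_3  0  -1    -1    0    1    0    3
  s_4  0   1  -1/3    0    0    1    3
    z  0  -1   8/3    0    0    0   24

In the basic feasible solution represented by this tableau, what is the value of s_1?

0

s_1 is not in the basis, so in the current basic feasible solution s_1 = 0.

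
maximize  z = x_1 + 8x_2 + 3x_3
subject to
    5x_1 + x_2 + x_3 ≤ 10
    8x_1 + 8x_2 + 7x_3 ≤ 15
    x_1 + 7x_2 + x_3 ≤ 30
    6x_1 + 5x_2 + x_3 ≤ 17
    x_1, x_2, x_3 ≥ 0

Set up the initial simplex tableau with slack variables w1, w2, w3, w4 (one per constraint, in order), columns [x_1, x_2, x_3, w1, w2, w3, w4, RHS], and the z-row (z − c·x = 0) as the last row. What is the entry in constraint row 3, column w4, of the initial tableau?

Slack w4 belongs to constraint 4; its column is the unit vector e_4, so the entry in row 3 is 0.

0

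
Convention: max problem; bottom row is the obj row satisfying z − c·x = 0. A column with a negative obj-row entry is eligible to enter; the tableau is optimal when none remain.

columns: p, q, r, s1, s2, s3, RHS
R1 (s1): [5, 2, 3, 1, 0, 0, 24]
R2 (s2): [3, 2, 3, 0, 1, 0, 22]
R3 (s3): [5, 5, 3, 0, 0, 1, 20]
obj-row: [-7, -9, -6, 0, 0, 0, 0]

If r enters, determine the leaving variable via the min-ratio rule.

s3

Column r entries and ratios — s1: 24/3 = 8; s2: 22/3 = 22/3; s3: 20/3 = 20/3.
Smallest ratio is 20/3 in the row of s3, so s3 leaves.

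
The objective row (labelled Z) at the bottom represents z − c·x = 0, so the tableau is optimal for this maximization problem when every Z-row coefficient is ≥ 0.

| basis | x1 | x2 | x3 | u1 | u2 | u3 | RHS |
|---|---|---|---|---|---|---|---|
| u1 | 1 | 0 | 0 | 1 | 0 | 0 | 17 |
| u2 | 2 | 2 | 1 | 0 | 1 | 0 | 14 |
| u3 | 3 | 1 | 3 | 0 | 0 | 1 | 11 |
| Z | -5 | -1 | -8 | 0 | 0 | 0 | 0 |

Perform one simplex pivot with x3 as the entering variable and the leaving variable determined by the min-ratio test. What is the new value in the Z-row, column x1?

Ratio test on column x3 — row 1: entry 0 ≤ 0; row 2: 14/1 = 14; row 3: 11/3 = 11/3. Minimum is 11/3 at row 3 (u3 leaves); pivot element 3.
Divide row 3 by 3; eliminate column x3 from the other rows.
Z-row update in column x1: -5 − (-8)·1 = 3.

3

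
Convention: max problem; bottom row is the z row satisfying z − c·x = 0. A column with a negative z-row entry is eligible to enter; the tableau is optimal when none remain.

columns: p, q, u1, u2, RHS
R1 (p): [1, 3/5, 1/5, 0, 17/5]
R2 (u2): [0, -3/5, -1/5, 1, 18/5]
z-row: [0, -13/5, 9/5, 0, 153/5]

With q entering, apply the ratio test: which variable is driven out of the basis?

Column q entries and ratios — p: (17/5)/(3/5) = 17/3; u2: -3/5 ≤ 0, skip.
Smallest ratio is 17/3 in the row of p, so p leaves.

p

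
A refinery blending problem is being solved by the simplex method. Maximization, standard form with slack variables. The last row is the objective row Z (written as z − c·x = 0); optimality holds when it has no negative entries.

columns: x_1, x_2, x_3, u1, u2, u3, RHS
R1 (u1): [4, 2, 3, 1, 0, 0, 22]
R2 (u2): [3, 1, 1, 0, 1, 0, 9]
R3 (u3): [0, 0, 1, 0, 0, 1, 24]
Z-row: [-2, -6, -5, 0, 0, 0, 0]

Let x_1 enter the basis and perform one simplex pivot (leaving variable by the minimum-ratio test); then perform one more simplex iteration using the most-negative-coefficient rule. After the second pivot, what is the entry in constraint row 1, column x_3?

1

Ratio test on column x_1 — row 1: 22/4 = 11/2; row 2: 9/3 = 3; row 3: entry 0 ≤ 0. Minimum is 3 at row 2 (u2 leaves); pivot element 3.
Divide row 2 by 3; eliminate column x_1 from the other rows.
Second iteration: most negative Z-row entry is -16/3 in column x_2, so x_2 enters.
Ratio test on column x_2 — row 1: 10/(2/3) = 15; row 2: 3/(1/3) = 9; row 3: entry 0 ≤ 0. Minimum is 9 at row 2 (x_1 leaves); pivot element 1/3.
Divide row 2 by 1/3; eliminate column x_2 from the other rows.
After both pivots, the entry at constraint row 1, column x_3 is 1.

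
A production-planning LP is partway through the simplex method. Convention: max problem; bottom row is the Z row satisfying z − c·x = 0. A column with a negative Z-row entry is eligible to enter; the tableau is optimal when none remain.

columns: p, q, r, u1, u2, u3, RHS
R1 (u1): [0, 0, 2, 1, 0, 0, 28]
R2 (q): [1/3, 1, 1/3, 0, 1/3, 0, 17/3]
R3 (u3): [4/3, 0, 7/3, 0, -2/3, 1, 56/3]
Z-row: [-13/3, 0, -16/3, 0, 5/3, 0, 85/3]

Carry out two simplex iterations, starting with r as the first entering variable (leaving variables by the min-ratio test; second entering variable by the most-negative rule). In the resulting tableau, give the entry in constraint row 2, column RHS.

Ratio test on column r — row 1: 28/2 = 14; row 2: (17/3)/(1/3) = 17; row 3: (56/3)/(7/3) = 8. Minimum is 8 at row 3 (u3 leaves); pivot element 7/3.
Divide row 3 by 7/3; eliminate column r from the other rows.
Second iteration: most negative Z-row entry is -9/7 in column p, so p enters.
Ratio test on column p — row 1: entry -8/7 ≤ 0; row 2: 3/(1/7) = 21; row 3: 8/(4/7) = 14. Minimum is 14 at row 3 (r leaves); pivot element 4/7.
Divide row 3 by 4/7; eliminate column p from the other rows.
After both pivots, the entry at constraint row 2, column RHS is 1.

1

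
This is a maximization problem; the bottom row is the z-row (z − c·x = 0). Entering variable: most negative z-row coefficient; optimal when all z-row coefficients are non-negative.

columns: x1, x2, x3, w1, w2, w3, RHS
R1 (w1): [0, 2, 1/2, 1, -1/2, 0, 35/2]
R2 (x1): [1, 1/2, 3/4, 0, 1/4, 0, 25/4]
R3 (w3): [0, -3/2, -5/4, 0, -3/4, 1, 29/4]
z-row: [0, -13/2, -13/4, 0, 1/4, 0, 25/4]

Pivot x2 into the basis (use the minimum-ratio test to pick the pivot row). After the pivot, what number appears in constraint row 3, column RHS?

Ratio test on column x2 — row 1: (35/2)/2 = 35/4; row 2: (25/4)/(1/2) = 25/2; row 3: entry -3/2 ≤ 0. Minimum is 35/4 at row 1 (w1 leaves); pivot element 2.
Divide row 1 by 2; eliminate column x2 from the other rows.
Row 3 update in column RHS: 29/4 − (-3/2)·(35/4) = 163/8.

163/8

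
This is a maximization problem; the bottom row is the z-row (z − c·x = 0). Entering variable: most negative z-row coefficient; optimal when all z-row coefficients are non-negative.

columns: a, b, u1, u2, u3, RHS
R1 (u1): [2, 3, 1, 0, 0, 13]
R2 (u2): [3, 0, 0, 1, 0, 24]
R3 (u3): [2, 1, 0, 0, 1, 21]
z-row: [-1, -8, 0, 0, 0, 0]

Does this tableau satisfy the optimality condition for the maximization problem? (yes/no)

no

The z-row has a negative entry -8 in column b, so it is not optimal.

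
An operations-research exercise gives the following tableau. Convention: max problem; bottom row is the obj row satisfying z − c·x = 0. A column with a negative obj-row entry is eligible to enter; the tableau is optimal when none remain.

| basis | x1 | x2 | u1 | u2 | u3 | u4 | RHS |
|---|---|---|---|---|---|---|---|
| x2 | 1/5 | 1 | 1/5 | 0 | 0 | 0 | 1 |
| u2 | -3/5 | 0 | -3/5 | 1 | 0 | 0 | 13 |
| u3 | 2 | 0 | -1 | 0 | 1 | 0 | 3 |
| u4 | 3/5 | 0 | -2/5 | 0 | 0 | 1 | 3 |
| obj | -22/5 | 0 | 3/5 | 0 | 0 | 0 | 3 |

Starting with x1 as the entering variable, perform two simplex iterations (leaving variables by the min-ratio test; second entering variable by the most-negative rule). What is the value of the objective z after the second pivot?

40/3

Ratio test on column x1 — row 1: 1/(1/5) = 5; row 2: entry -3/5 ≤ 0; row 3: 3/2 = 3/2; row 4: 3/(3/5) = 5. Minimum is 3/2 at row 3 (u3 leaves); pivot element 2.
Pivot on row 3; the obj-row RHS becomes 3 − (-22/5)·(3/2) = 48/5.
Next entering variable (most negative obj-row entry -8/5): u1.
Ratio test on column u1 — row 1: (7/10)/(3/10) = 7/3; row 2: entry -9/10 ≤ 0; row 3: entry -1/2 ≤ 0; row 4: entry -1/10 ≤ 0. Minimum is 7/3 at row 1 (x2 leaves); pivot element 3/10.
After the second pivot the obj-row RHS is 48/5 − (-8/5)·(7/3) = 40/3.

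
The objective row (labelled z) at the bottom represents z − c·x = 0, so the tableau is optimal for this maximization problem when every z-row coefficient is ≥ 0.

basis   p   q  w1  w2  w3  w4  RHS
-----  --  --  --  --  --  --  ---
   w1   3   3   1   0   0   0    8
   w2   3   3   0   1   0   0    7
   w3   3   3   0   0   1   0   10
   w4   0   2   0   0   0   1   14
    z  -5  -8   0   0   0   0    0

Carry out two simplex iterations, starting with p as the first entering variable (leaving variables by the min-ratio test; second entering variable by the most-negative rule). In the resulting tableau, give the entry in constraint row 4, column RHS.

28/3

Ratio test on column p — row 1: 8/3 = 8/3; row 2: 7/3 = 7/3; row 3: 10/3 = 10/3; row 4: entry 0 ≤ 0. Minimum is 7/3 at row 2 (w2 leaves); pivot element 3.
Divide row 2 by 3; eliminate column p from the other rows.
Second iteration: most negative z-row entry is -3 in column q, so q enters.
Ratio test on column q — row 1: entry 0 ≤ 0; row 2: (7/3)/1 = 7/3; row 3: entry 0 ≤ 0; row 4: 14/2 = 7. Minimum is 7/3 at row 2 (p leaves); pivot element 1.
Divide row 2 by 1; eliminate column q from the other rows.
After both pivots, the entry at constraint row 4, column RHS is 28/3.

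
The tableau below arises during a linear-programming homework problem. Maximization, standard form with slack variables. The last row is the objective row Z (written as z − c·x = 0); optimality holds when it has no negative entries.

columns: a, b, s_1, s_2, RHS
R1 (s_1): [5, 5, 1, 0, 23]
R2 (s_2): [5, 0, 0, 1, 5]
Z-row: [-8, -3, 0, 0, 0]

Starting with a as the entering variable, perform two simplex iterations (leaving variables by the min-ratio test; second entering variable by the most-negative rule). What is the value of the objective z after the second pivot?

Ratio test on column a — row 1: 23/5 = 23/5; row 2: 5/5 = 1. Minimum is 1 at row 2 (s_2 leaves); pivot element 5.
Pivot on row 2; the Z-row RHS becomes 0 − (-8)·1 = 8.
Next entering variable (most negative Z-row entry -3): b.
Ratio test on column b — row 1: 18/5 = 18/5; row 2: entry 0 ≤ 0. Minimum is 18/5 at row 1 (s_1 leaves); pivot element 5.
After the second pivot the Z-row RHS is 8 − (-3)·(18/5) = 94/5.

94/5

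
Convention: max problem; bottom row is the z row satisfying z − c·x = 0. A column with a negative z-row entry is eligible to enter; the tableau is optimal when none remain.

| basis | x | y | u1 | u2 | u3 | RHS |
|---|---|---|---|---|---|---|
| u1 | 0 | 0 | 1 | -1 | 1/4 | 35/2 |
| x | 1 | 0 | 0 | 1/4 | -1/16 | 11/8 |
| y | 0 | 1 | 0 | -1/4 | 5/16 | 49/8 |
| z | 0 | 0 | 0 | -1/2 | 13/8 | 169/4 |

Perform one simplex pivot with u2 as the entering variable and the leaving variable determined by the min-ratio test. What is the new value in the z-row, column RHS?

Ratio test on column u2 — row 1: entry -1 ≤ 0; row 2: (11/8)/(1/4) = 11/2; row 3: entry -1/4 ≤ 0. Minimum is 11/2 at row 2 (x leaves); pivot element 1/4.
Divide row 2 by 1/4; eliminate column u2 from the other rows.
z-row update in column RHS: 169/4 − (-1/2)·(11/2) = 45.

45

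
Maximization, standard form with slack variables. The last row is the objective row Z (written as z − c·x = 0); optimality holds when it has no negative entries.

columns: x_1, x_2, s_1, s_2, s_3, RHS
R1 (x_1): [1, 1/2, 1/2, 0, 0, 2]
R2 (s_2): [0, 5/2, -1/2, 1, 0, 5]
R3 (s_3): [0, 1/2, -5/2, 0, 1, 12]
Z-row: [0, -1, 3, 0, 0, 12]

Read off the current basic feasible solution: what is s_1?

s_1 is not in the basis, so in the current basic feasible solution s_1 = 0.

0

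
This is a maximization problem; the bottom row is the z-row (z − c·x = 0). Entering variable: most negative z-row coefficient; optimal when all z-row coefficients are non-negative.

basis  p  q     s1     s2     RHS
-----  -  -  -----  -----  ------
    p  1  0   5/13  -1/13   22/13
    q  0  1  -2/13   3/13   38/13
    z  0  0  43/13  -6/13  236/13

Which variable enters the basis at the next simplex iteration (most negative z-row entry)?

Negative z-row entries: s2: -6/13.
The most negative is -6/13 in column s2, so s2 enters.

s2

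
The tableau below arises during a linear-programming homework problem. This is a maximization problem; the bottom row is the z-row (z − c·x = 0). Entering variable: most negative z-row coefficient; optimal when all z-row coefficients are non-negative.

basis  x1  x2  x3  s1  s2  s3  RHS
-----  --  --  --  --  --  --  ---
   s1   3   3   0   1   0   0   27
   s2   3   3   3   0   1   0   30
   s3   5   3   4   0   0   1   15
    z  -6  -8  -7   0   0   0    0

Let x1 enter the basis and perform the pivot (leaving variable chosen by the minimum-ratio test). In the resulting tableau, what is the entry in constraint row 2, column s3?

Ratio test on column x1 — row 1: 27/3 = 9; row 2: 30/3 = 10; row 3: 15/5 = 3. Minimum is 3 at row 3 (s3 leaves); pivot element 5.
Divide row 3 by 5; eliminate column x1 from the other rows.
Row 2 update in column s3: 0 − 3·(1/5) = -3/5.

-3/5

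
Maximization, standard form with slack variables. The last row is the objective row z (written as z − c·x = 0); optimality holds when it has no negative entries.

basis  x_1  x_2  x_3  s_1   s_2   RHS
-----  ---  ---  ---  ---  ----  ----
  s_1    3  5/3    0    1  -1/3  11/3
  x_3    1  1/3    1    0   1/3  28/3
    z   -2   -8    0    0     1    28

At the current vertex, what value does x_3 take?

x_3 is basic (row 2); its value is the RHS of that row, 28/3.

28/3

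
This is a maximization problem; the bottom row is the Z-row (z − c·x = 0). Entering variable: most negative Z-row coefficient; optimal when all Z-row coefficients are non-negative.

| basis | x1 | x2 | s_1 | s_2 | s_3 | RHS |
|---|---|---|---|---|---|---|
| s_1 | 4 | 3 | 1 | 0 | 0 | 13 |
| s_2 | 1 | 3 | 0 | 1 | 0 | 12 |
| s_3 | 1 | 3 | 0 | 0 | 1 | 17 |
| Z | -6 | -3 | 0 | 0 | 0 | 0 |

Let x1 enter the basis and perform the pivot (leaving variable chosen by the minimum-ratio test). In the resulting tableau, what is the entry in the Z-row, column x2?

Ratio test on column x1 — row 1: 13/4 = 13/4; row 2: 12/1 = 12; row 3: 17/1 = 17. Minimum is 13/4 at row 1 (s_1 leaves); pivot element 4.
Divide row 1 by 4; eliminate column x1 from the other rows.
Z-row update in column x2: -3 − (-6)·(3/4) = 3/2.

3/2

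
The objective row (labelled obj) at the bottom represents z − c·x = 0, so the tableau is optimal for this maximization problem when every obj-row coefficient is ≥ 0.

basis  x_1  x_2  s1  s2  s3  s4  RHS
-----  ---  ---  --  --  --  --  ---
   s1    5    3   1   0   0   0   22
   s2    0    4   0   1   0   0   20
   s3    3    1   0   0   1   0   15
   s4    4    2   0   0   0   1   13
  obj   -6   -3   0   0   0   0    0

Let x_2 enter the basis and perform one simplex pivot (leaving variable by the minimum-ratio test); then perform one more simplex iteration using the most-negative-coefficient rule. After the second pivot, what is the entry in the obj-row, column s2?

Ratio test on column x_2 — row 1: 22/3 = 22/3; row 2: 20/4 = 5; row 3: 15/1 = 15; row 4: 13/2 = 13/2. Minimum is 5 at row 2 (s2 leaves); pivot element 4.
Divide row 2 by 4; eliminate column x_2 from the other rows.
Second iteration: most negative obj-row entry is -6 in column x_1, so x_1 enters.
Ratio test on column x_1 — row 1: 7/5 = 7/5; row 2: entry 0 ≤ 0; row 3: 10/3 = 10/3; row 4: 3/4 = 3/4. Minimum is 3/4 at row 4 (s4 leaves); pivot element 4.
Divide row 4 by 4; eliminate column x_1 from the other rows.
After both pivots, the entry at the obj-row, column s2 is 0.

0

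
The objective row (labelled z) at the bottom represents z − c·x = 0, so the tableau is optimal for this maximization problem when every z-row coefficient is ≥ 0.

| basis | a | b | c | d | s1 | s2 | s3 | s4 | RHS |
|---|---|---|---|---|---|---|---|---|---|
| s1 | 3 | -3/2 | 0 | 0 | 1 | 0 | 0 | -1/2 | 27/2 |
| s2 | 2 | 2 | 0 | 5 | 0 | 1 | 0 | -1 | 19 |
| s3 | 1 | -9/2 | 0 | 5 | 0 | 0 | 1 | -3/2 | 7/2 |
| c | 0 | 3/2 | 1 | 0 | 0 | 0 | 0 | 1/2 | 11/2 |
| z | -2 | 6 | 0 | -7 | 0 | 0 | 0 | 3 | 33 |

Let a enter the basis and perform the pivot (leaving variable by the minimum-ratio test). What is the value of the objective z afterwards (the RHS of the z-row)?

Ratio test on column a — row 1: (27/2)/3 = 9/2; row 2: 19/2 = 19/2; row 3: (7/2)/1 = 7/2; row 4: entry 0 ≤ 0. Minimum is 7/2 at row 3 (s3 leaves); pivot element 1.
Pivot on row 3; the z-row RHS becomes 33 − (-2)·(7/2) = 40.

40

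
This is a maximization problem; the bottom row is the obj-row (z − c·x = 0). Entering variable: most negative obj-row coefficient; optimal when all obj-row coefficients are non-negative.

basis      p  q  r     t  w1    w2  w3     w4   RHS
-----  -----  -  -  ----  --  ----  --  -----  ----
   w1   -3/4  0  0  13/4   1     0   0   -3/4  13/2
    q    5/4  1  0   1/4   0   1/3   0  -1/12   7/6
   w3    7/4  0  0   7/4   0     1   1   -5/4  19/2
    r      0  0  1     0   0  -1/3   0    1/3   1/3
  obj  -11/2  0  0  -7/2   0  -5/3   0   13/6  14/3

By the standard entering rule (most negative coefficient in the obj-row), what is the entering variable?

Negative obj-row entries: p: -11/2, t: -7/2, w2: -5/3.
The most negative is -11/2 in column p, so p enters.

p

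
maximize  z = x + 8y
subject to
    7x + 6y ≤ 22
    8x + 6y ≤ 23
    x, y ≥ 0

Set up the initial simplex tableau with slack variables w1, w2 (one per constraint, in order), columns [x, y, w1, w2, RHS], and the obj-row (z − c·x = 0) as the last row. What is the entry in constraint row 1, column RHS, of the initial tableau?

The RHS of constraint 1 is b_1 = 22.

22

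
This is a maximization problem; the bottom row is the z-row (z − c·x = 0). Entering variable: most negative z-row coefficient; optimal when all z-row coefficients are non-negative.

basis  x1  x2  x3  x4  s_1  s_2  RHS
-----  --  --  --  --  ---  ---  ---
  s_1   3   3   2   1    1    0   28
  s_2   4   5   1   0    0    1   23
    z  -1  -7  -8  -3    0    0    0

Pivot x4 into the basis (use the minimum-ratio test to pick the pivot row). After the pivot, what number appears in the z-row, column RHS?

Ratio test on column x4 — row 1: 28/1 = 28; row 2: entry 0 ≤ 0. Minimum is 28 at row 1 (s_1 leaves); pivot element 1.
Divide row 1 by 1; eliminate column x4 from the other rows.
z-row update in column RHS: 0 − (-3)·28 = 84.

84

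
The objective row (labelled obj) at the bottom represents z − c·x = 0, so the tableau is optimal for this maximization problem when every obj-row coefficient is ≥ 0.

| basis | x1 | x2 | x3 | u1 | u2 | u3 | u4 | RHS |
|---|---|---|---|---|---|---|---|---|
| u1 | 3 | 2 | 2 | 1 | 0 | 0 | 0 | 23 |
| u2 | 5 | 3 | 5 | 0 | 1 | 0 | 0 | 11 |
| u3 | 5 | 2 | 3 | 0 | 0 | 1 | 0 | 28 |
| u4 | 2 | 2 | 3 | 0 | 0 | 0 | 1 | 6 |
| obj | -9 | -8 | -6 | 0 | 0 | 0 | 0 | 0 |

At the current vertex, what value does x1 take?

x1 is not in the basis, so in the current basic feasible solution x1 = 0.

0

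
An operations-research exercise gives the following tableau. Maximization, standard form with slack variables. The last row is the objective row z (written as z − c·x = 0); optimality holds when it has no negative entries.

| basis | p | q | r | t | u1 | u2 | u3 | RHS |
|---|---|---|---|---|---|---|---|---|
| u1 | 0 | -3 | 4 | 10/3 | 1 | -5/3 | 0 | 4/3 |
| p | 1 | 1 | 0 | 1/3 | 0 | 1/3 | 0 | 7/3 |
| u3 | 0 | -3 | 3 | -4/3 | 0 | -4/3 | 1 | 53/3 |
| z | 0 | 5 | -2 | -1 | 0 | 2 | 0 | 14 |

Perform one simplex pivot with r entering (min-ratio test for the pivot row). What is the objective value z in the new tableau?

44/3

Ratio test on column r — row 1: (4/3)/4 = 1/3; row 2: entry 0 ≤ 0; row 3: (53/3)/3 = 53/9. Minimum is 1/3 at row 1 (u1 leaves); pivot element 4.
Pivot on row 1; the z-row RHS becomes 14 − (-2)·(1/3) = 44/3.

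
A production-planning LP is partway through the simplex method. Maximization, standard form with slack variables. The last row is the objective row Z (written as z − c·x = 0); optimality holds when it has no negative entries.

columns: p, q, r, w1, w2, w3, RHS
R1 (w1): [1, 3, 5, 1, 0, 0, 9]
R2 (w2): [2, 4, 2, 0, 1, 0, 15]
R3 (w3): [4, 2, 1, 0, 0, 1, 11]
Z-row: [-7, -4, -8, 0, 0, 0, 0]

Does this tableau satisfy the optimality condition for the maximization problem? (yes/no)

no

The Z-row has a negative entry -8 in column r, so it is not optimal.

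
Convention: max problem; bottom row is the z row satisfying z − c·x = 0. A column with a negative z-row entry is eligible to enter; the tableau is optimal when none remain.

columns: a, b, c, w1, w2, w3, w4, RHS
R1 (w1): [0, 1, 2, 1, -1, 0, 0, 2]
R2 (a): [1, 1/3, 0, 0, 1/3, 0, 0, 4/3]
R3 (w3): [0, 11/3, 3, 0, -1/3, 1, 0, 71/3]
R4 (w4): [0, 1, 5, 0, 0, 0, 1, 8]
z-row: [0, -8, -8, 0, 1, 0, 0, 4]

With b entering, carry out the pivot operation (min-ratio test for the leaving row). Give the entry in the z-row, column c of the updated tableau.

8

Ratio test on column b — row 1: 2/1 = 2; row 2: (4/3)/(1/3) = 4; row 3: (71/3)/(11/3) = 71/11; row 4: 8/1 = 8. Minimum is 2 at row 1 (w1 leaves); pivot element 1.
Divide row 1 by 1; eliminate column b from the other rows.
z-row update in column c: -8 − (-8)·2 = 8.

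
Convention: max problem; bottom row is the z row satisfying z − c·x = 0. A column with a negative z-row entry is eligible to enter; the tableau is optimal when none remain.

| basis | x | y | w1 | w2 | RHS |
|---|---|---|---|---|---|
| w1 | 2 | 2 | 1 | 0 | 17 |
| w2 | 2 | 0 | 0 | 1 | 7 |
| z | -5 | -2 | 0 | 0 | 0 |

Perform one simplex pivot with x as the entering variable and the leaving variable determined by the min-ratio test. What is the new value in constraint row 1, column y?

Ratio test on column x — row 1: 17/2 = 17/2; row 2: 7/2 = 7/2. Minimum is 7/2 at row 2 (w2 leaves); pivot element 2.
Divide row 2 by 2; eliminate column x from the other rows.
Row 1 update in column y: 2 − 2·0 = 2.

2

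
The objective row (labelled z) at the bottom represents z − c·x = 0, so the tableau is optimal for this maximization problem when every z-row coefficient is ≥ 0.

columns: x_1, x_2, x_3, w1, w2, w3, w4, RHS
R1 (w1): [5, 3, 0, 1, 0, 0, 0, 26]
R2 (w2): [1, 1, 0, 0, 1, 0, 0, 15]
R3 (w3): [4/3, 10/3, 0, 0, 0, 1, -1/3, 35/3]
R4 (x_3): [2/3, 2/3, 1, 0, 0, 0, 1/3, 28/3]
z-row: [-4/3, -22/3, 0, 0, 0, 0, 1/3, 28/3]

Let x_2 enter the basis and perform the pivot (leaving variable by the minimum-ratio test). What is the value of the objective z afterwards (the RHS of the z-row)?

Ratio test on column x_2 — row 1: 26/3 = 26/3; row 2: 15/1 = 15; row 3: (35/3)/(10/3) = 7/2; row 4: (28/3)/(2/3) = 14. Minimum is 7/2 at row 3 (w3 leaves); pivot element 10/3.
Pivot on row 3; the z-row RHS becomes 28/3 − (-22/3)·(7/2) = 35.

35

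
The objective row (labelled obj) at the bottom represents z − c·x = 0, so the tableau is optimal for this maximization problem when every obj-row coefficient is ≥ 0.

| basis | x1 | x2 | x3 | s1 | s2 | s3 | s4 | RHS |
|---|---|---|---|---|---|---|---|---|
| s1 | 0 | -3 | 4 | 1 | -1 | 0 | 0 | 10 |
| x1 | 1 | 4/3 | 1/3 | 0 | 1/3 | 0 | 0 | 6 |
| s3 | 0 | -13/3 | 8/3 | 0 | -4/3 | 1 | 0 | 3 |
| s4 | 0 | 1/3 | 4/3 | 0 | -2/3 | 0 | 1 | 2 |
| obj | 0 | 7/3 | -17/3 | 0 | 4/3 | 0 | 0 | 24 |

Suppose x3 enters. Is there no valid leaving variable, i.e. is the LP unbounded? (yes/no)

no

Column x3 has positive entries in row(s) 1, 2, 3, 4, so the ratio test bounds it — not unbounded.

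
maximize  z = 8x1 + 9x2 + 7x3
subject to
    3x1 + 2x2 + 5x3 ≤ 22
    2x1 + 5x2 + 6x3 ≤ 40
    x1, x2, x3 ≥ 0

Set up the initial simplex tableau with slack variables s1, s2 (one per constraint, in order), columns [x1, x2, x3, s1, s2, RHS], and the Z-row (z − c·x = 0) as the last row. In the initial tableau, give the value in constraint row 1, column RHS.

The RHS of constraint 1 is b_1 = 22.

22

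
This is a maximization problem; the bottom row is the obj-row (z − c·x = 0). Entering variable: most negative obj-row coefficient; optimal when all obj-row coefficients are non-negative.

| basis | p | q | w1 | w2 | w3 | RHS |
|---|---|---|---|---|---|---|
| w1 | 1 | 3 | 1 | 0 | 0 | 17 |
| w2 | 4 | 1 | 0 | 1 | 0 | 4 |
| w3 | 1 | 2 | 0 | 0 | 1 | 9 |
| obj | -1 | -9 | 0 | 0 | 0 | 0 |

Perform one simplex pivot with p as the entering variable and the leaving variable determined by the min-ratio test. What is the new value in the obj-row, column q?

-35/4

Ratio test on column p — row 1: 17/1 = 17; row 2: 4/4 = 1; row 3: 9/1 = 9. Minimum is 1 at row 2 (w2 leaves); pivot element 4.
Divide row 2 by 4; eliminate column p from the other rows.
obj-row update in column q: -9 − (-1)·(1/4) = -35/4.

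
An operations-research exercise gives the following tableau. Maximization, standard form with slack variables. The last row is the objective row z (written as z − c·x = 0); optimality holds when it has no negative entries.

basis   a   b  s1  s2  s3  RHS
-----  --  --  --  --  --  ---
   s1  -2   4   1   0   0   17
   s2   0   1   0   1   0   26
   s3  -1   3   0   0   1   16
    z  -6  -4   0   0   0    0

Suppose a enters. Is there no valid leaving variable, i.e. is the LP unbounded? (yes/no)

yes

Every constraint-row entry in column a is ≤ 0, so increasing a is unbounded.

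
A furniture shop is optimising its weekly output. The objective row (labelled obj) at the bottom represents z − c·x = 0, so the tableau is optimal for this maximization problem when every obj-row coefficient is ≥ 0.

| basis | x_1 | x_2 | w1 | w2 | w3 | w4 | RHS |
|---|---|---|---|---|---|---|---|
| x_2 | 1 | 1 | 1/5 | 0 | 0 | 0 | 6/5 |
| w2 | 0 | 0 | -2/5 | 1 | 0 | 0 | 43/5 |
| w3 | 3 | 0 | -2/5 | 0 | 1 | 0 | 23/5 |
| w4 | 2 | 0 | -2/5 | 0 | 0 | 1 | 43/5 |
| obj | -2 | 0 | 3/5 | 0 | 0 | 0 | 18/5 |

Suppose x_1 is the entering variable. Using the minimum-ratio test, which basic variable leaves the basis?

x_2

Column x_1 entries and ratios — x_2: (6/5)/1 = 6/5; w2: 0 ≤ 0, skip; w3: (23/5)/3 = 23/15; w4: (43/5)/2 = 43/10.
Smallest ratio is 6/5 in the row of x_2, so x_2 leaves.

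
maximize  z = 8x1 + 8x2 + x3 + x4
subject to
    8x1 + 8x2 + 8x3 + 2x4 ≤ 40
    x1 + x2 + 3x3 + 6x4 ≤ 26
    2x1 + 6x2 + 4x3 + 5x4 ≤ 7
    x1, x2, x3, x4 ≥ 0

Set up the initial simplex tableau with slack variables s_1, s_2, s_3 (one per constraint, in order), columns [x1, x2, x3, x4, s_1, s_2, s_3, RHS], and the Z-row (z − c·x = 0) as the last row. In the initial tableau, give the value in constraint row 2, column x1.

Constraint 2 has coefficient 1 on x1.

1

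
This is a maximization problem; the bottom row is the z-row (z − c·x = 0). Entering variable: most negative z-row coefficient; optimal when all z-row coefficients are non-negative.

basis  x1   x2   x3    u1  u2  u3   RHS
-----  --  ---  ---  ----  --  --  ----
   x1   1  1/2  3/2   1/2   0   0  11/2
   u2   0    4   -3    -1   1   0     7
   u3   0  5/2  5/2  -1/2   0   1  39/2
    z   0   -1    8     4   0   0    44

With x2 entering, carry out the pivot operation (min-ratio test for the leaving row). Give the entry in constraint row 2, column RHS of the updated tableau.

Ratio test on column x2 — row 1: (11/2)/(1/2) = 11; row 2: 7/4 = 7/4; row 3: (39/2)/(5/2) = 39/5. Minimum is 7/4 at row 2 (u2 leaves); pivot element 4.
Divide row 2 by 4; eliminate column x2 from the other rows.
In the new row 2, the RHS entry is the old entry divided by the pivot: 7/4 = 7/4.

7/4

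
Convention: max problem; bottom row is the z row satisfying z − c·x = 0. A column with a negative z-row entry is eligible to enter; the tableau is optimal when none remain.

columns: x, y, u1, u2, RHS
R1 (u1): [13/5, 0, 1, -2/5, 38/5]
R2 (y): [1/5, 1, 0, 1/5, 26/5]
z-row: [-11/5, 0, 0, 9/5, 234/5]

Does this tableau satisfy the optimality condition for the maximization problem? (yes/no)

The z-row has a negative entry -11/5 in column x, so it is not optimal.

no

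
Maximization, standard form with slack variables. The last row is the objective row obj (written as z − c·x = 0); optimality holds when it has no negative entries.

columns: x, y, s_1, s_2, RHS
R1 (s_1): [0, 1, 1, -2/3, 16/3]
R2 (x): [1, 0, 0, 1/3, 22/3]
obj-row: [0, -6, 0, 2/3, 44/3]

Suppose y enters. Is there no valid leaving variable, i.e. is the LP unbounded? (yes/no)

no

Column y has positive entries in row(s) 1, so the ratio test bounds it — not unbounded.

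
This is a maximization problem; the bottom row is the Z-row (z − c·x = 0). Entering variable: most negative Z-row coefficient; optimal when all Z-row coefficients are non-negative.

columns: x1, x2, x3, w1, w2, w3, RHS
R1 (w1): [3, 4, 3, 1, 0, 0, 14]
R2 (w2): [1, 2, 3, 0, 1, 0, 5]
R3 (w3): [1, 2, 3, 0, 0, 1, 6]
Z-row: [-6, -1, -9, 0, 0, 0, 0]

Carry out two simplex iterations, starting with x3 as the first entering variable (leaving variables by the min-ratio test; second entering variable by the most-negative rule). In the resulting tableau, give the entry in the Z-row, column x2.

Ratio test on column x3 — row 1: 14/3 = 14/3; row 2: 5/3 = 5/3; row 3: 6/3 = 2. Minimum is 5/3 at row 2 (w2 leaves); pivot element 3.
Divide row 2 by 3; eliminate column x3 from the other rows.
Second iteration: most negative Z-row entry is -3 in column x1, so x1 enters.
Ratio test on column x1 — row 1: 9/2 = 9/2; row 2: (5/3)/(1/3) = 5; row 3: entry 0 ≤ 0. Minimum is 9/2 at row 1 (w1 leaves); pivot element 2.
Divide row 1 by 2; eliminate column x1 from the other rows.
After both pivots, the entry at the Z-row, column x2 is 8.

8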